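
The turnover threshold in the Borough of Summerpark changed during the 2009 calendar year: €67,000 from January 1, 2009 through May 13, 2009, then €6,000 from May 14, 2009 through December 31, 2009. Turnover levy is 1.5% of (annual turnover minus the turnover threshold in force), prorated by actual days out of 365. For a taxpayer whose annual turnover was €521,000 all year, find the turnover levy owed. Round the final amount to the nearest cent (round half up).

January 1 – May 13, 2009: 133 days, exemption €67,000 → (€521,000 − €67,000) × 1.5% × 133/365 = €2,481.4521
May 14 – December 31, 2009: 232 days, exemption €6,000 → (€521,000 − €6,000) × 1.5% × 232/365 = €4,910.1370
Total = €7,391.5890

€7,391.59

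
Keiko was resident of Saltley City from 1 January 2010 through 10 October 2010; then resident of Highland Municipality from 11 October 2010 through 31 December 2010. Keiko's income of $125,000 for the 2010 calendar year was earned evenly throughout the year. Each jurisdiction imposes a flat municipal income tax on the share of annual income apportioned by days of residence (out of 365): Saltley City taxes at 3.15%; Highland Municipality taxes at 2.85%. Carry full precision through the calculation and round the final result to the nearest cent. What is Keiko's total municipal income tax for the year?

$3,853.25

Saltley City, 1 January – 10 October 2010: 283 days → $125,000 × 3.15% × 283/365 = $3,052.9110
Highland Municipality, 11 October – 31 December 2010: 82 days → $125,000 × 2.85% × 82/365 = $800.3425
Total = $3,853.2534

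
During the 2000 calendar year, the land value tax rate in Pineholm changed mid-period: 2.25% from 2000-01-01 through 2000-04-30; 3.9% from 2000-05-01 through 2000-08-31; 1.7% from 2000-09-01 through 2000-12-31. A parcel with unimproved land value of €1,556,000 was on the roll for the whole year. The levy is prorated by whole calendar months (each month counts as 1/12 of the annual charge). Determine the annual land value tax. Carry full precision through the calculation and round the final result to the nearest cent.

2000-01-01 to 2000-04-30: 4 months at 2.25% → €1,556,000 × 2.25% × 4/12 = €11,670.0000
2000-05-01 to 2000-08-31: 4 months at 3.9% → €1,556,000 × 3.9% × 4/12 = €20,228.0000
2000-09-01 to 2000-12-31: 4 months at 1.7% → €1,556,000 × 1.7% × 4/12 = €8,817.3333
Total = €40,715.3333

€40,715.33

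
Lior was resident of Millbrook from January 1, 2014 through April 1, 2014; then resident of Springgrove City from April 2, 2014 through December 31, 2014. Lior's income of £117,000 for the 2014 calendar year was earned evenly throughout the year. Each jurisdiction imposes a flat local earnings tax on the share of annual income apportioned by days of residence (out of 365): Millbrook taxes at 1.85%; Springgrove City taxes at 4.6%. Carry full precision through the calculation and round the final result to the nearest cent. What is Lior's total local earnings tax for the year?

£4,579.83

Millbrook, January 1 – April 1, 2014: 91 days → £117,000 × 1.85% × 91/365 = £539.6425
Springgrove City, April 2 – December 31, 2014: 274 days → £117,000 × 4.6% × 274/365 = £4,040.1863
Total = £4,579.8288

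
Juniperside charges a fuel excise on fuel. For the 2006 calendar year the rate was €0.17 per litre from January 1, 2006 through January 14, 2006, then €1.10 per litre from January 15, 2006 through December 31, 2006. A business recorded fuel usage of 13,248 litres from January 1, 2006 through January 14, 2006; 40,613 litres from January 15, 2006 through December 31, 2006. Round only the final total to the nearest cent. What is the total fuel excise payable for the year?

€46,926.46

January 1 – January 14, 2006: 13,248 litres at €0.17/litre → €2,252.16
January 15 – December 31, 2006: 40,613 litres at €1.10/litre → €44,674.30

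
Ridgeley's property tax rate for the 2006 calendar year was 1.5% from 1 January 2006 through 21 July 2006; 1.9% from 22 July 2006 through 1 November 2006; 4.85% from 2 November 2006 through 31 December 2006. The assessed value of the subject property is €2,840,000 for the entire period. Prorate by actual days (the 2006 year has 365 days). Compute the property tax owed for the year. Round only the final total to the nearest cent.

1 January – 21 July 2006: 202 days at 1.5% → €2,840,000 × 1.5% × 202/365 = €23,575.8904
22 July – 1 November 2006: 103 days at 1.9% → €2,840,000 × 1.9% × 103/365 = €15,227.0685
2 November – 31 December 2006: 60 days at 4.85% → €2,840,000 × 4.85% × 60/365 = €22,642.1918
Total = €61,445.1507

€61,445.15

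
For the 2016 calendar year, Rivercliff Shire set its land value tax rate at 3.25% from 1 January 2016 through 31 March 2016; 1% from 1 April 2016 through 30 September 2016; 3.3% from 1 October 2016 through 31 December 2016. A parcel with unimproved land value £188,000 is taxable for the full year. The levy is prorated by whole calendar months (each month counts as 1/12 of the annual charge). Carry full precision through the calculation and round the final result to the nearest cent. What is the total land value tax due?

£4,018.50

1 January – 31 March 2016: 3 months at 3.25% → £188,000 × 3.25% × 3/12 = £1,527.5000
1 April – 30 September 2016: 6 months at 1% → £188,000 × 1% × 6/12 = £940.0000
1 October – 31 December 2016: 3 months at 3.3% → £188,000 × 3.3% × 3/12 = £1,551.0000
Total = £4,018.5000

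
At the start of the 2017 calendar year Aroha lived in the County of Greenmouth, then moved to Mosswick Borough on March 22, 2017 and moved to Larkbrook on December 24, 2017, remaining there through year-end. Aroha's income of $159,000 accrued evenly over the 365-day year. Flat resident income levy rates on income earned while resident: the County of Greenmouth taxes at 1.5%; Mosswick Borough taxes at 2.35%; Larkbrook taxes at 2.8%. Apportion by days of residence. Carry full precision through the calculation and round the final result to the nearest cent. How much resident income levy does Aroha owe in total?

$3,455.96

The County of Greenmouth, January 1 – March 21, 2017: 80 days → $159,000 × 1.5% × 80/365 = $522.7397
Mosswick Borough, March 22 – December 23, 2017: 277 days → $159,000 × 2.35% × 277/365 = $2,835.6452
Larkbrook, December 24 – December 31, 2017: 8 days → $159,000 × 2.8% × 8/365 = $97.5781
Total = $3,455.9630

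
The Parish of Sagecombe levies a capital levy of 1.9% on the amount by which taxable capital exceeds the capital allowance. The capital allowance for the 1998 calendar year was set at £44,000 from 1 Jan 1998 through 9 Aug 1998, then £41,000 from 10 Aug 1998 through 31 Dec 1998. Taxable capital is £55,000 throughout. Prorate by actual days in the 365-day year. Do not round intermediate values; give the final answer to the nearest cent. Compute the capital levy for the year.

1 Jan – 9 Aug 1998: 221 days, exemption £44,000 → (£55,000 − £44,000) × 1.9% × 221/365 = £126.5452
10 Aug – 31 Dec 1998: 144 days, exemption £41,000 → (£55,000 − £41,000) × 1.9% × 144/365 = £104.9425
Total = £231.4877

£231.49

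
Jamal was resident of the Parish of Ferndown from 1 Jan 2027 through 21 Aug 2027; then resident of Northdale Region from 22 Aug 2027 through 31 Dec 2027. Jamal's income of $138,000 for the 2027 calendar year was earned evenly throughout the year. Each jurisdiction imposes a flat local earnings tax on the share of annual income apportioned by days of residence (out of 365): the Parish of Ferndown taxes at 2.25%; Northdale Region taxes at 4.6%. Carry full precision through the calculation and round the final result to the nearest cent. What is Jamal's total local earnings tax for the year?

$4,277.81

The Parish of Ferndown, 1 Jan – 21 Aug 2027: 233 days → $138,000 × 2.25% × 233/365 = $1,982.0959
Northdale Region, 22 Aug – 31 Dec 2027: 132 days → $138,000 × 4.6% × 132/365 = $2,295.7151
Total = $4,277.8110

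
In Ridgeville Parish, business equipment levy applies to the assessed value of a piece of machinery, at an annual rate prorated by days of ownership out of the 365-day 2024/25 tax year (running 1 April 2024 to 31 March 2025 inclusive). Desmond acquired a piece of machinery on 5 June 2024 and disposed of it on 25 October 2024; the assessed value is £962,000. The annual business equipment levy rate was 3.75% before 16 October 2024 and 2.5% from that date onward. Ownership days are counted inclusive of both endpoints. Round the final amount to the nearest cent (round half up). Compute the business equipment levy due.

5 June – 15 October 2024: 133 days at 3.75% → £962,000 × 3.75% × 133/365 = £13,145.1370
16 October – 25 October 2024: 10 days at 2.5% → £962,000 × 2.5% × 10/365 = £658.9041
Total = £13,804.0411

£13,804.04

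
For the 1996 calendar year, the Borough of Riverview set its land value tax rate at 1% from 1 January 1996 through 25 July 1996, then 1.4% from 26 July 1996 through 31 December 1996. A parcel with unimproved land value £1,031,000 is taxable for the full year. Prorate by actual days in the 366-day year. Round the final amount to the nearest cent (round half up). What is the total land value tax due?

£12,101.57

1 January – 25 July 1996: 207 days at 1% → £1,031,000 × 1% × 207/366 = £5,831.0656
26 July – 31 December 1996: 159 days at 1.4% → £1,031,000 × 1.4% × 159/366 = £6,270.5082
Total = £12,101.5738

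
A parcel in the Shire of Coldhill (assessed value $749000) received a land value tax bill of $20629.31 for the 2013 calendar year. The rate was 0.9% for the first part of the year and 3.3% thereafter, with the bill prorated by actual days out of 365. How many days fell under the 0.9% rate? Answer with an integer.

83 days

Let d = days at the first rate; then 365 − d days at the second rate.
$749000 × [0.9%·d + 3.3%·(365−d)] / 365 = $20629.31
Solving gives d = 83, so the new rate took effect on 25 March 2013.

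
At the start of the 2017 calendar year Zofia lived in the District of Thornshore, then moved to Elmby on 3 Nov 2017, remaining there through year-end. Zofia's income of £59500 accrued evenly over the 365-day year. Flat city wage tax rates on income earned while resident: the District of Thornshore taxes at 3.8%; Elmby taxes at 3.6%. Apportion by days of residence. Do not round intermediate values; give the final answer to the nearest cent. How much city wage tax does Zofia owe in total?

£2241.76

The District of Thornshore, 1 Jan – 2 Nov 2017: 306 days → £59500 × 3.8% × 306/365 = £1895.5233
Elmby, 3 Nov – 31 Dec 2017: 59 days → £59500 × 3.6% × 59/365 = £346.2411
Total = £2241.7644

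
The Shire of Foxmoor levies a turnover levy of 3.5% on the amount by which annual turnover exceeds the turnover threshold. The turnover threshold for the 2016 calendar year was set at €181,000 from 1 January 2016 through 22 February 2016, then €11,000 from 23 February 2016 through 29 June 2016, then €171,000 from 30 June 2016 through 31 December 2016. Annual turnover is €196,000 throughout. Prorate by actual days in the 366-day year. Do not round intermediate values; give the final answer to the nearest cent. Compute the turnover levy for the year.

1 January – 22 February 2016: 53 days, exemption €181,000 → (€196,000 − €181,000) × 3.5% × 53/366 = €76.0246
23 February – 29 June 2016: 128 days, exemption €11,000 → (€196,000 − €11,000) × 3.5% × 128/366 = €2,264.4809
30 June – 31 December 2016: 185 days, exemption €171,000 → (€196,000 − €171,000) × 3.5% × 185/366 = €442.2814
Total = €2,782.7869

€2,782.79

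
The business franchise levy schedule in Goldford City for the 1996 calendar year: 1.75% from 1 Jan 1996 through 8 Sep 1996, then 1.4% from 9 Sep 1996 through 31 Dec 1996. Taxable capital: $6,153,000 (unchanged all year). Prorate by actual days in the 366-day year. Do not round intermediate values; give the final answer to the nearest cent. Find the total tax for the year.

$100,969.72

1 Jan – 8 Sep 1996: 252 days at 1.75% → $6,153,000 × 1.75% × 252/366 = $74,138.6066
9 Sep – 31 Dec 1996: 114 days at 1.4% → $6,153,000 × 1.4% × 114/366 = $26,831.1148
Total = $100,969.7213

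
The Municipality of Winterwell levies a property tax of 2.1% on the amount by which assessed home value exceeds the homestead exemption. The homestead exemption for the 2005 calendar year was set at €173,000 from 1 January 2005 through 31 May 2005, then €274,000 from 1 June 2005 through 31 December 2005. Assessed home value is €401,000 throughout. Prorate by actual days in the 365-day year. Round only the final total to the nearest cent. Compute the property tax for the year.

€3,544.45

1 January – 31 May 2005: 151 days, exemption €173,000 → (€401,000 − €173,000) × 2.1% × 151/365 = €1,980.7890
1 June – 31 December 2005: 214 days, exemption €274,000 → (€401,000 − €274,000) × 2.1% × 214/365 = €1,563.6658
Total = €3,544.4548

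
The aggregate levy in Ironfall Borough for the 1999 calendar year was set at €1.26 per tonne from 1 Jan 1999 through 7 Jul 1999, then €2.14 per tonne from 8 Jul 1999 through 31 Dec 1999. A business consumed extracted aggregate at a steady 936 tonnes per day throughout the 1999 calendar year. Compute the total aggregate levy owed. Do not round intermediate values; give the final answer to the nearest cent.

1 Jan – 7 Jul 1999: 188 days × 936 tonnes/day = 175,968 tonnes at €1.26/tonne → €221,719.68
8 Jul – 31 Dec 1999: 177 days × 936 tonnes/day = 165,672 tonnes at €2.14/tonne → €354,538.08

€576,257.76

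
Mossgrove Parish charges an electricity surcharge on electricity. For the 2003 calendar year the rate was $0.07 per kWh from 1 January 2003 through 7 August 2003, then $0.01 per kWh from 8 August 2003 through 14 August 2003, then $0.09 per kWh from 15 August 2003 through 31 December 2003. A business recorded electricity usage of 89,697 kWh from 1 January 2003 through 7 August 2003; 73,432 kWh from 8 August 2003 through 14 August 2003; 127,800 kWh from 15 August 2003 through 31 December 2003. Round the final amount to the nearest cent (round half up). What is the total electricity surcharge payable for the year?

$18,515.11

1 January – 7 August 2003: 89,697 kWh at $0.07/kWh → $6,278.79
8 August – 14 August 2003: 73,432 kWh at $0.01/kWh → $734.32
15 August – 31 December 2003: 127,800 kWh at $0.09/kWh → $11,502.00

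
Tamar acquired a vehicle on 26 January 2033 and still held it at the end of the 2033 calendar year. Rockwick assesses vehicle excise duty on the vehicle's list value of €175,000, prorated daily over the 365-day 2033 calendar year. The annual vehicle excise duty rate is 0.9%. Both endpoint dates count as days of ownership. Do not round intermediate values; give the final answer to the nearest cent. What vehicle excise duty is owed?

Days held (26 January – 31 December 2033): 340 out of 365
Tax = €175,000 × 0.9% × 340/365 = €1,467.1233

€1,467.12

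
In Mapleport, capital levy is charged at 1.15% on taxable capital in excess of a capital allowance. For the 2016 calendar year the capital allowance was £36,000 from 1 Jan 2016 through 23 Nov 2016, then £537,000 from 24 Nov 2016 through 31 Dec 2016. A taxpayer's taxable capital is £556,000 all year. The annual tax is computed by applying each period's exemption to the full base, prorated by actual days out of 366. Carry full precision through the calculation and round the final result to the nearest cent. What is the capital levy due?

1 Jan – 23 Nov 2016: 328 days, exemption £36,000 → (£556,000 − £36,000) × 1.15% × 328/366 = £5,359.1257
24 Nov – 31 Dec 2016: 38 days, exemption £537,000 → (£556,000 − £537,000) × 1.15% × 38/366 = £22.6858
Total = £5,381.8115

£5,381.81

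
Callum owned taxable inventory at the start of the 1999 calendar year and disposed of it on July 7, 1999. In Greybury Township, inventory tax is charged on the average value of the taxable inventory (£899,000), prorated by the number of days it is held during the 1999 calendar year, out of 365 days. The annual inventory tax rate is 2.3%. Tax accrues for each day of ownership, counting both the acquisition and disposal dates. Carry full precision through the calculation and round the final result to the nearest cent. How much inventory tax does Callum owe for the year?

Days held (January 1 – July 7, 1999): 188 out of 365
Tax = £899,000 × 2.3% × 188/365 = £10,650.0712

£10,650.07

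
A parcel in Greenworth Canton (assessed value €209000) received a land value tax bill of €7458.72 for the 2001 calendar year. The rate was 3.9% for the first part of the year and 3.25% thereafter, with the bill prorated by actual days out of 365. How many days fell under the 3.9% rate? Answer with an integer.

179 days

Let d = days at the first rate; then 365 − d days at the second rate.
€209000 × [3.9%·d + 3.25%·(365−d)] / 365 = €7458.72
Solving gives d = 179, so the new rate took effect on June 29, 2001.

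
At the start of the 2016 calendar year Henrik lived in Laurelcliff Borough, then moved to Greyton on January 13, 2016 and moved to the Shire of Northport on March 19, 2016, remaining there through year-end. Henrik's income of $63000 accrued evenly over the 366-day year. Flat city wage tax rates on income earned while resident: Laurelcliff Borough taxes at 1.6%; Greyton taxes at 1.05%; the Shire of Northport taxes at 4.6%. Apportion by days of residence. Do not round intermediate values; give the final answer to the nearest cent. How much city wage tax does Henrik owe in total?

Laurelcliff Borough, January 1 – January 12, 2016: 12 days → $63000 × 1.6% × 12/366 = $33.0492
Greyton, January 13 – March 18, 2016: 66 days → $63000 × 1.05% × 66/366 = $119.2869
The Shire of Northport, March 19 – December 31, 2016: 288 days → $63000 × 4.6% × 288/366 = $2280.3934
Total = $2432.7295

$2432.73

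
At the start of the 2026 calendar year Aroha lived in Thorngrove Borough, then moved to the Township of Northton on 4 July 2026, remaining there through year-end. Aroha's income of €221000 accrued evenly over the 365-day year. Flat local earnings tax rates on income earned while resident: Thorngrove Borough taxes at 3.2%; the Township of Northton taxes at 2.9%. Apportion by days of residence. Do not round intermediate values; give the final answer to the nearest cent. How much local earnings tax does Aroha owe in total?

Thorngrove Borough, 1 January – 3 July 2026: 184 days → €221000 × 3.2% × 184/365 = €3565.0630
The Township of Northton, 4 July – 31 December 2026: 181 days → €221000 × 2.9% × 181/365 = €3178.1616
Total = €6743.2247

€6743.22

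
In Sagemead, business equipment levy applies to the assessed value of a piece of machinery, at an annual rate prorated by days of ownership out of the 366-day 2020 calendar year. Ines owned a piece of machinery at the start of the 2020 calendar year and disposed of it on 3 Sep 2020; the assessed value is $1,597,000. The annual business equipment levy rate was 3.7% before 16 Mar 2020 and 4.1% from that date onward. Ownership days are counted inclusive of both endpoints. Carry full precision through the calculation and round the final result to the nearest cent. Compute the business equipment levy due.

$42,879.01

1 Jan – 15 Mar 2020: 75 days at 3.7% → $1,597,000 × 3.7% × 75/366 = $12,108.4016
16 Mar – 3 Sep 2020: 172 days at 4.1% → $1,597,000 × 4.1% × 172/366 = $30,770.6120
Total = $42,879.0137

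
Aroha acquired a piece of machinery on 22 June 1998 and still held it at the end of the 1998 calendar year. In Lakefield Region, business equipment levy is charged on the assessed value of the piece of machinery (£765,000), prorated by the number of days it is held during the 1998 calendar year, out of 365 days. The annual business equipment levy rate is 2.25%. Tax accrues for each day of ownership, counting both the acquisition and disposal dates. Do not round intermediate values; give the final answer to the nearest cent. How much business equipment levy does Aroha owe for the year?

Days held (22 June – 31 December 1998): 193 out of 365
Tax = £765,000 × 2.25% × 193/365 = £9,101.4041

£9,101.40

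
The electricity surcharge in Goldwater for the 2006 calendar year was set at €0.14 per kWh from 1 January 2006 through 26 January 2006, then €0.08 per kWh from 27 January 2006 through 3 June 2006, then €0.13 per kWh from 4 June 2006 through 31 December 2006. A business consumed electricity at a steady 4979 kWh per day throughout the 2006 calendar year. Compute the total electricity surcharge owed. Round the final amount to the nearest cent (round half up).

€205,682.49

1 January – 26 January 2006: 26 days × 4979 kWh/day = 129,454 kWh at €0.14/kWh → €18,123.56
27 January – 3 June 2006: 128 days × 4979 kWh/day = 637,312 kWh at €0.08/kWh → €50,984.96
4 June – 31 December 2006: 211 days × 4979 kWh/day = 1,050,569 kWh at €0.13/kWh → €136,573.97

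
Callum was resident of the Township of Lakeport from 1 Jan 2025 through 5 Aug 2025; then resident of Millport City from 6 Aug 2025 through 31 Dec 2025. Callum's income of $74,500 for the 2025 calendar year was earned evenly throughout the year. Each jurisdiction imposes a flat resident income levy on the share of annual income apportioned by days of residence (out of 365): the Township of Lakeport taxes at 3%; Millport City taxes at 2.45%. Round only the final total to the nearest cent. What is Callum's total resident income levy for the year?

$2,068.85

The Township of Lakeport, 1 Jan – 5 Aug 2025: 217 days → $74,500 × 3% × 217/365 = $1,328.7534
Millport City, 6 Aug – 31 Dec 2025: 148 days → $74,500 × 2.45% × 148/365 = $740.1014
Total = $2,068.8548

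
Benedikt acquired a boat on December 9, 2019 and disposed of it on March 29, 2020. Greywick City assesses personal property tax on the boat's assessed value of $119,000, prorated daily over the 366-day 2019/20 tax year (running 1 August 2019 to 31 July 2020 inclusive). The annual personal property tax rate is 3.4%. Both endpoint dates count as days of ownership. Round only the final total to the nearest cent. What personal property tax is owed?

$1,238.12

Days held (December 9, 2019 – March 29, 2020): 112 out of 366
Tax = $119,000 × 3.4% × 112/366 = $1,238.1202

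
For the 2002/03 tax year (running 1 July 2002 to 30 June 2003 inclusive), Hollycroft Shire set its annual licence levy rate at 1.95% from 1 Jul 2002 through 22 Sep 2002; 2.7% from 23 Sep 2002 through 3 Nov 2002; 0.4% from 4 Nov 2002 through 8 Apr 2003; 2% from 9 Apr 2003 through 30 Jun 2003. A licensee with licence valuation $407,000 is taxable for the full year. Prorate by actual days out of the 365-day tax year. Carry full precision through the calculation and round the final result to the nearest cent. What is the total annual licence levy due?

$5,637.79

1 Jul – 22 Sep 2002: 84 days at 1.95% → $407,000 × 1.95% × 84/365 = $1,826.4822
23 Sep – 3 Nov 2002: 42 days at 2.7% → $407,000 × 2.7% × 42/365 = $1,264.4877
4 Nov 2002 – 8 Apr 2003: 156 days at 0.4% → $407,000 × 0.4% × 156/365 = $695.8027
9 Apr – 30 Jun 2003: 83 days at 2% → $407,000 × 2% × 83/365 = $1,851.0137
Total = $5,637.7863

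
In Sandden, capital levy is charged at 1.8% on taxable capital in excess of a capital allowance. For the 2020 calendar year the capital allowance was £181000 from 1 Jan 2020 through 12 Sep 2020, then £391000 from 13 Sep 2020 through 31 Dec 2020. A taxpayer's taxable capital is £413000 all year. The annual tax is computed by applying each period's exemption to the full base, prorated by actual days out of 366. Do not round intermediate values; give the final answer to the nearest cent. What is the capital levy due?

£3039.93

1 Jan – 12 Sep 2020: 256 days, exemption £181000 → (£413000 − £181000) × 1.8% × 256/366 = £2920.9180
13 Sep – 31 Dec 2020: 110 days, exemption £391000 → (£413000 − £391000) × 1.8% × 110/366 = £119.0164
Total = £3039.9344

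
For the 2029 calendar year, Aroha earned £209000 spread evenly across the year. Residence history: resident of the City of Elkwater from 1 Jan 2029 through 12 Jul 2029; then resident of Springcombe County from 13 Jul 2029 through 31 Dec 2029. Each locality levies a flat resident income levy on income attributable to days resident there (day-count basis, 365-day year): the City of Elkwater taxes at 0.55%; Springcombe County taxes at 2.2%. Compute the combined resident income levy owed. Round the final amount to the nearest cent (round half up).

The City of Elkwater, 1 Jan – 12 Jul 2029: 193 days → £209000 × 0.55% × 193/365 = £607.8178
Springcombe County, 13 Jul – 31 Dec 2029: 172 days → £209000 × 2.2% × 172/365 = £2166.7288
Total = £2774.5466

£2774.55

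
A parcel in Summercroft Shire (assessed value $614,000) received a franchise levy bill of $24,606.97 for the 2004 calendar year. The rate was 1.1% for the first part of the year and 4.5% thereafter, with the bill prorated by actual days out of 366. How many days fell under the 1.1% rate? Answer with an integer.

53 days

Let d = days at the first rate; then 366 − d days at the second rate.
$614,000 × [1.1%·d + 4.5%·(366−d)] / 366 = $24,606.97
Solving gives d = 53, so the new rate took effect on 23 Feb 2004.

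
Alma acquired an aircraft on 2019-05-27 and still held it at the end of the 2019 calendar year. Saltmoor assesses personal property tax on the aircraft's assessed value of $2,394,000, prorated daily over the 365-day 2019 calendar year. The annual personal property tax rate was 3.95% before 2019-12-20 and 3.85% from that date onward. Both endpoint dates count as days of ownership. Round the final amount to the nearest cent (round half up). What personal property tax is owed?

2019-05-27 to 2019-12-19: 207 days at 3.95% → $2,394,000 × 3.95% × 207/365 = $53,628.8795
2019-12-20 to 2019-12-31: 12 days at 3.85% → $2,394,000 × 3.85% × 12/365 = $3,030.2137
Total = $56,659.0932

$56,659.09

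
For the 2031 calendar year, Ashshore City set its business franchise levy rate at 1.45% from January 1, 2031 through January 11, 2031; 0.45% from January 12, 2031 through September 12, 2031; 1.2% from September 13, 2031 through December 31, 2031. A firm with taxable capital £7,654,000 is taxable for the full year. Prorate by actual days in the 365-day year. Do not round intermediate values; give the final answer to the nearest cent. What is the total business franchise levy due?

£54,049.82

January 1 – January 11, 2031: 11 days at 1.45% → £7,654,000 × 1.45% × 11/365 = £3,344.6932
January 12 – September 12, 2031: 244 days at 0.45% → £7,654,000 × 0.45% × 244/365 = £23,024.9096
September 13 – December 31, 2031: 110 days at 1.2% → £7,654,000 × 1.2% × 110/365 = £27,680.2192
Total = £54,049.8219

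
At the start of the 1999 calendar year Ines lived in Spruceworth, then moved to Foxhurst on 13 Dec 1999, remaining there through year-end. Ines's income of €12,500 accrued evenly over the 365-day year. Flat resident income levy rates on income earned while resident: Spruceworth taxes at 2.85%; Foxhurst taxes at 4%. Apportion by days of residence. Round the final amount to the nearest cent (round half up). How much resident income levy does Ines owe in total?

€363.73

Spruceworth, 1 Jan – 12 Dec 1999: 346 days → €12,500 × 2.85% × 346/365 = €337.7055
Foxhurst, 13 Dec – 31 Dec 1999: 19 days → €12,500 × 4% × 19/365 = €26.0274
Total = €363.7329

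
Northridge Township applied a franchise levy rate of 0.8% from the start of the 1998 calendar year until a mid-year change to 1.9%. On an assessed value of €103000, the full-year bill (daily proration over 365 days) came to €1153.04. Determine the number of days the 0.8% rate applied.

Let d = days at the first rate; then 365 − d days at the second rate.
€103000 × [0.8%·d + 1.9%·(365−d)] / 365 = €1153.04
Solving gives d = 259, so the new rate took effect on September 17, 1998.

259 days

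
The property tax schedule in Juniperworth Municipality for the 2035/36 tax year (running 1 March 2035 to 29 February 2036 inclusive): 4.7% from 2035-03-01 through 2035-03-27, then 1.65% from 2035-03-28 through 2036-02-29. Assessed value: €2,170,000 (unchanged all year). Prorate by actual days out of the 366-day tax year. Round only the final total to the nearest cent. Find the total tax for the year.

2035-03-01 to 2035-03-27: 27 days at 4.7% → €2,170,000 × 4.7% × 27/366 = €7,523.8525
2035-03-28 to 2036-02-29: 339 days at 1.65% → €2,170,000 × 1.65% × 339/366 = €33,163.6475
Total = €40,687.5000

€40,687.50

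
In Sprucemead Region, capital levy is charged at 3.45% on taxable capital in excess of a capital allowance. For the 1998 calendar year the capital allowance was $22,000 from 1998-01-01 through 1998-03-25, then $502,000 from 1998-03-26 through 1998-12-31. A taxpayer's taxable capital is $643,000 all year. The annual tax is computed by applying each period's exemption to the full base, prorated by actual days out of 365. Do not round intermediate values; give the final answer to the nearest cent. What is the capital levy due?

$8,675.57

1998-01-01 to 1998-03-25: 84 days, exemption $22,000 → ($643,000 − $22,000) × 3.45% × 84/365 = $4,930.5699
1998-03-26 to 1998-12-31: 281 days, exemption $502,000 → ($643,000 − $502,000) × 3.45% × 281/365 = $3,744.9986
Total = $8,675.5685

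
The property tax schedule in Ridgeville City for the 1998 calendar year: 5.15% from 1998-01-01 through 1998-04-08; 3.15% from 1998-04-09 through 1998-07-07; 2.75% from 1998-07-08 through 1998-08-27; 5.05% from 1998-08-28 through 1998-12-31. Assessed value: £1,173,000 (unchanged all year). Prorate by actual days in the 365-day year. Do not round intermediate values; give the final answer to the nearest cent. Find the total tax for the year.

1998-01-01 to 1998-04-08: 98 days at 5.15% → £1,173,000 × 5.15% × 98/365 = £16,219.5370
1998-04-09 to 1998-07-07: 90 days at 3.15% → £1,173,000 × 3.15% × 90/365 = £9,110.8356
1998-07-08 to 1998-08-27: 51 days at 2.75% → £1,173,000 × 2.75% × 51/365 = £4,507.2123
1998-08-28 to 1998-12-31: 126 days at 5.05% → £1,173,000 × 5.05% × 126/365 = £20,448.7644
Total = £50,286.3493

£50,286.35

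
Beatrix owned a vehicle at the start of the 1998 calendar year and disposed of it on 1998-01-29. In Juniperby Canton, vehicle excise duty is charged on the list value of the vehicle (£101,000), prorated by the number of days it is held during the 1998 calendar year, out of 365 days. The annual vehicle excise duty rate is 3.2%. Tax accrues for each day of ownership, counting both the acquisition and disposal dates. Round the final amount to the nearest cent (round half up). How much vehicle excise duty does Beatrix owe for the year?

Days held (1998-01-01 to 1998-01-29): 29 out of 365
Tax = £101,000 × 3.2% × 29/365 = £256.7890

£256.79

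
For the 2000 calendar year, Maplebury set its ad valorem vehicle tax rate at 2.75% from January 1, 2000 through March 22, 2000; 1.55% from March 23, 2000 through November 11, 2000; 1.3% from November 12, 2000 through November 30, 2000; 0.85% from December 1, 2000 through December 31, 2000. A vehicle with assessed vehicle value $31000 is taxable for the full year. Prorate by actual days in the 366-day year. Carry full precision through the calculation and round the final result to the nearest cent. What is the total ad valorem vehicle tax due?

$541.44

January 1 – March 22, 2000: 82 days at 2.75% → $31000 × 2.75% × 82/366 = $190.9973
March 23 – November 11, 2000: 234 days at 1.55% → $31000 × 1.55% × 234/366 = $307.2049
November 12 – November 30, 2000: 19 days at 1.3% → $31000 × 1.3% × 19/366 = $20.9208
December 1 – December 31, 2000: 31 days at 0.85% → $31000 × 0.85% × 31/366 = $22.3183
Total = $541.4413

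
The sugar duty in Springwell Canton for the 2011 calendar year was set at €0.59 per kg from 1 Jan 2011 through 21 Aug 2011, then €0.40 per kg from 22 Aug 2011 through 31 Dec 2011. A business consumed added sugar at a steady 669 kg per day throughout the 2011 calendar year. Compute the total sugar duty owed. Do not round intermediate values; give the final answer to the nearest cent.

1 Jan – 21 Aug 2011: 233 days × 669 kg/day = 155,877 kg at €0.59/kg → €91,967.43
22 Aug – 31 Dec 2011: 132 days × 669 kg/day = 88,308 kg at €0.40/kg → €35,323.20

€127,290.63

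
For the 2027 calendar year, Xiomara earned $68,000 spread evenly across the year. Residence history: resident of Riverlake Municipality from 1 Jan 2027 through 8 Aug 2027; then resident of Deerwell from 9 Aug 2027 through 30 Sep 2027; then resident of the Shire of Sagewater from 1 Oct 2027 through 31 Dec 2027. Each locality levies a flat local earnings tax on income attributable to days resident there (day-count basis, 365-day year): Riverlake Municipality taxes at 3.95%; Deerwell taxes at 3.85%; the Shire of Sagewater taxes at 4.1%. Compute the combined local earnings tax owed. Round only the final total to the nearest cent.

Riverlake Municipality, 1 Jan – 8 Aug 2027: 220 days → $68,000 × 3.95% × 220/365 = $1,618.9589
Deerwell, 9 Aug – 30 Sep 2027: 53 days → $68,000 × 3.85% × 53/365 = $380.1479
The Shire of Sagewater, 1 Oct – 31 Dec 2027: 92 days → $68,000 × 4.1% × 92/365 = $702.7288
Total = $2,701.8356

$2,701.84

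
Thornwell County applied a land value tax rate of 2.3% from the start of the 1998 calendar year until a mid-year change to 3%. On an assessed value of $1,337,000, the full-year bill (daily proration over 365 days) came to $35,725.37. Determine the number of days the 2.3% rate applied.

Let d = days at the first rate; then 365 − d days at the second rate.
$1,337,000 × [2.3%·d + 3%·(365−d)] / 365 = $35,725.37
Solving gives d = 171, so the new rate took effect on 21 Jun 1998.

171 days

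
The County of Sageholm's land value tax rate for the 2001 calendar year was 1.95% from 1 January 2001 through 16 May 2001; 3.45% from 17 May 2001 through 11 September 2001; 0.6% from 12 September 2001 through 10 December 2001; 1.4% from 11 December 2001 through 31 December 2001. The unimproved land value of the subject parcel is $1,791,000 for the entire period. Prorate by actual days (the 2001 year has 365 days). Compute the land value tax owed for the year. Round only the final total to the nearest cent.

1 January – 16 May 2001: 136 days at 1.95% → $1,791,000 × 1.95% × 136/365 = $13,012.9644
17 May – 11 September 2001: 118 days at 3.45% → $1,791,000 × 3.45% × 118/365 = $19,975.7836
12 September – 10 December 2001: 90 days at 0.6% → $1,791,000 × 0.6% × 90/365 = $2,649.6986
11 December – 31 December 2001: 21 days at 1.4% → $1,791,000 × 1.4% × 21/365 = $1,442.6137
Total = $37,081.0603

$37,081.06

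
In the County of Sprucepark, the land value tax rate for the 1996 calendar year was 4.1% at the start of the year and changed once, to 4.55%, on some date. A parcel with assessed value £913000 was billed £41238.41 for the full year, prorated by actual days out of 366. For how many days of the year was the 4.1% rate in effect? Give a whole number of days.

27 days

Let d = days at the first rate; then 366 − d days at the second rate.
£913000 × [4.1%·d + 4.55%·(366−d)] / 366 = £41238.41
Solving gives d = 27, so the new rate took effect on January 28, 1996.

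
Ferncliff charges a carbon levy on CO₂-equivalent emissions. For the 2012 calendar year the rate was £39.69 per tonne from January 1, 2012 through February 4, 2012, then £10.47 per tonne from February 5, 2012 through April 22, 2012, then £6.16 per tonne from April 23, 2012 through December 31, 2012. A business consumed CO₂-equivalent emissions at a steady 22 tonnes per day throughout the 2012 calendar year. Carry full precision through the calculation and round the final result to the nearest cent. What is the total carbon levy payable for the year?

January 1 – February 4, 2012: 35 days × 22 tonnes/day = 770 tonnes at £39.69/tonne → £30,561.30
February 5 – April 22, 2012: 78 days × 22 tonnes/day = 1,716 tonnes at £10.47/tonne → £17,966.52
April 23 – December 31, 2012: 253 days × 22 tonnes/day = 5,566 tonnes at £6.16/tonne → £34,286.56

£82,814.38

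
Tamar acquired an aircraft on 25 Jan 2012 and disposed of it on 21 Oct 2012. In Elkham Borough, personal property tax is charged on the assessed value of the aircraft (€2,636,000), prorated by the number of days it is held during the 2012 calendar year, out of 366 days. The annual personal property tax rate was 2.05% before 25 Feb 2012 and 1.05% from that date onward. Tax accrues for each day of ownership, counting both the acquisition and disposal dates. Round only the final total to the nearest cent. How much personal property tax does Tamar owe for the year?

25 Jan – 24 Feb 2012: 31 days at 2.05% → €2,636,000 × 2.05% × 31/366 = €4,576.9891
25 Feb – 21 Oct 2012: 240 days at 1.05% → €2,636,000 × 1.05% × 240/366 = €18,149.5082
Total = €22,726.4973

€22,726.50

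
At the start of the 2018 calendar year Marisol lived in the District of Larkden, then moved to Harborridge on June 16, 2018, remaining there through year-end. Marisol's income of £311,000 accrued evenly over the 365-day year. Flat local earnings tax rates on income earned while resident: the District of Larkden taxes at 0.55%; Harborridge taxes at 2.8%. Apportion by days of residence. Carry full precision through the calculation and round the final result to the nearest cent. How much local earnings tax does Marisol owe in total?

£5,525.58

The District of Larkden, January 1 – June 15, 2018: 166 days → £311,000 × 0.55% × 166/365 = £777.9260
Harborridge, June 16 – December 31, 2018: 199 days → £311,000 × 2.8% × 199/365 = £4,747.6493
Total = £5,525.5753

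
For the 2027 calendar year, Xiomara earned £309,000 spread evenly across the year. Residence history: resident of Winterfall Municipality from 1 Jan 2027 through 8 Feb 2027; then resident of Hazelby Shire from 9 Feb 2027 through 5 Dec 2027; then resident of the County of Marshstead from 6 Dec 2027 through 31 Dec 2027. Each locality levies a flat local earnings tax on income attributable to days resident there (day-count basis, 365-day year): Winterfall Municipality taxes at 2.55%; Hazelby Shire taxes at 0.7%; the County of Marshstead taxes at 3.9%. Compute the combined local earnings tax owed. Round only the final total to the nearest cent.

Winterfall Municipality, 1 Jan – 8 Feb 2027: 39 days → £309,000 × 2.55% × 39/365 = £841.9192
Hazelby Shire, 9 Feb – 5 Dec 2027: 300 days → £309,000 × 0.7% × 300/365 = £1,777.8082
The County of Marshstead, 6 Dec – 31 Dec 2027: 26 days → £309,000 × 3.9% × 26/365 = £858.4274
Total = £3,478.1548

£3,478.15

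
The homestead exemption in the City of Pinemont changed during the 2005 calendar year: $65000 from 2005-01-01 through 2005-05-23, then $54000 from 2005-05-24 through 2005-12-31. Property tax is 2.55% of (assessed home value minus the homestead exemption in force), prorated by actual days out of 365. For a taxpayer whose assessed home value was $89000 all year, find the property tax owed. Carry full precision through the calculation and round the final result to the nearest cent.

2005-01-01 to 2005-05-23: 143 days, exemption $65000 → ($89000 − $65000) × 2.55% × 143/365 = $239.7699
2005-05-24 to 2005-12-31: 222 days, exemption $54000 → ($89000 − $54000) × 2.55% × 222/365 = $542.8356
Total = $782.6055

$782.61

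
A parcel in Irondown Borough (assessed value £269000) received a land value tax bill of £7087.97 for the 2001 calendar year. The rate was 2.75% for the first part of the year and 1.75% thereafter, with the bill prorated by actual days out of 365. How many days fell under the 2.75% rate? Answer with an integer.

323 days

Let d = days at the first rate; then 365 − d days at the second rate.
£269000 × [2.75%·d + 1.75%·(365−d)] / 365 = £7087.97
Solving gives d = 323, so the new rate took effect on 20 November 2001.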